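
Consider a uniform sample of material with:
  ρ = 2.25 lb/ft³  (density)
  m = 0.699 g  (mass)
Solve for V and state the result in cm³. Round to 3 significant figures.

19.4 cm³

Rearranging ρ = m/V for V: V = m/ρ.
ρ = 2.25 lb/ft³ = 36.04 kg/m³; m = 0.699 g = 6.990×10^-4 kg.
V = 1.939×10^-5 m³
1.939×10^-5 m³ × (1 cm³ / 1.000×10^-6 m³) = 19.39 cm³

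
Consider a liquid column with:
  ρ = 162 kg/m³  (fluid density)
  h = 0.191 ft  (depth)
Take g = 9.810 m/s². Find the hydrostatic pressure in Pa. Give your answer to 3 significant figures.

P is given directly by: P = ρgh.
ρ = 162 kg/m³; h = 0.191 ft = 0.05822 m; g = 9.810 m/s².
P = 92.52 Pa

92.5 Pa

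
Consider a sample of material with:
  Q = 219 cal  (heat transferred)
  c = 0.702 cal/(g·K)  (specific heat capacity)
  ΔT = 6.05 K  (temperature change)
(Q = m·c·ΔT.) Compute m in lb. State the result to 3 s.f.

0.114 lb

Solving Q = m·c·ΔT for m: m = Q/(c·ΔT).
Q = 219 cal = 916.3 J; c = 0.702 cal/(g·K) = 2937 J/(kg·K); ΔT = 6.05 K.
m = 0.05156 kg
0.05156 kg × (1 lb / 0.4536 kg) = 0.1137 lb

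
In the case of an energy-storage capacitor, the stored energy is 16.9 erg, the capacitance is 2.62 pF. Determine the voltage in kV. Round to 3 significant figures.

Rearranging: V = √(2E/C).
E = 16.9 erg = 1.690×10^-6 J; C = 2.62 pF = 2.620×10^-12 F.
V = 1136 V
1136 V × (1 kV / 1000 V) = 1.136 kV

1.14 kV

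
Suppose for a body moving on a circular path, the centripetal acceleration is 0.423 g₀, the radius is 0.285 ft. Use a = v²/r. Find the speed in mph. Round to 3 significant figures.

1.34 mph

Rearranging a = v²/r for v: v = √(a·r).
a = 0.423 g₀ = 4.148 m/s²; r = 0.285 ft = 0.08687 m.
v = 0.6003 m/s
0.6003 m/s × (1 mph / 0.4470 m/s) = 1.343 mph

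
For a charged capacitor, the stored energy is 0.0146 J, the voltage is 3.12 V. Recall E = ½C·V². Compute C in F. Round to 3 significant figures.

Rearranging E = ½C·V² for C: C = 2E/V².
E = 0.0146 J; V = 3.12 V.
C = 0.003000 F

0.00300 F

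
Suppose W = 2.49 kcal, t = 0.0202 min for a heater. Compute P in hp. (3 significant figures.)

11.5 hp

P is given directly by: P = W/t.
W = 2.49 kcal = 10418 J; t = 0.0202 min = 1.212 s.
P = 8596 W
8596 W × (1 hp / 745.7 W) = 11.53 hp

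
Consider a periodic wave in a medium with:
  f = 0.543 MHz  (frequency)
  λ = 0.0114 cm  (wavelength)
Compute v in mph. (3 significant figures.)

138 mph

Directly: v = fλ.
f = 0.543 MHz = 5.430×10^5 Hz; λ = 0.0114 cm = 1.140×10^-4 m.
v = 61.90 m/s
61.90 m/s × (1 mph / 0.4470 m/s) = 138.5 mph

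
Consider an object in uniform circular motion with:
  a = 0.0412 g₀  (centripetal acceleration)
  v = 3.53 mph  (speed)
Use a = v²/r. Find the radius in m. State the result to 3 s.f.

Solving a = v²/r for r: r = v²/a.
a = 0.0412 g₀ = 0.4040 m/s²; v = 3.53 mph = 1.578 m/s.
r = 6.163 m

6.16 m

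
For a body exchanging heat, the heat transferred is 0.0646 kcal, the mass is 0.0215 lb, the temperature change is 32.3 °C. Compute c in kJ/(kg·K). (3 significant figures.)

Rearranging Q = m·c·ΔT for c: c = Q/(m·ΔT).
Q = 0.0646 kcal = 270.3 J; m = 0.0215 lb = 0.009752 kg; ΔT = 32.3 °C = 32.30 K.
c = 858.1 J/(kg·K)
858.1 J/(kg·K) × (1 kJ/(kg·K) / 1000 J/(kg·K)) = 0.8581 kJ/(kg·K)

0.858 kJ/(kg·K)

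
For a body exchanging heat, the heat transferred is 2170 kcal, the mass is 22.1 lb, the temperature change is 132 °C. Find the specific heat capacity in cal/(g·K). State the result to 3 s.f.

Rearranging Q = m·c·ΔT for c: c = Q/(m·ΔT).
Q = 2170 kcal = 9.079×10^6 J; m = 22.1 lb = 10.02 kg; ΔT = 132 °C = 132.0 K.
c = 6862 J/(kg·K)
6862 J/(kg·K) × (1 cal/(g·K) / 4184 J/(kg·K)) = 1.640 cal/(g·K)

1.64 cal/(g·K)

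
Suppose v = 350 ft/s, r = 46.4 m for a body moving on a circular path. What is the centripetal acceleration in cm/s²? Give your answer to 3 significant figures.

24500 cm/s²

Directly: a = v²/r.
v = 350 ft/s = 106.7 m/s; r = 46.4 m.
a = 245.3 m/s²
245.3 m/s² × (1 cm/s² / 0.01000 m/s²) = 24527 cm/s²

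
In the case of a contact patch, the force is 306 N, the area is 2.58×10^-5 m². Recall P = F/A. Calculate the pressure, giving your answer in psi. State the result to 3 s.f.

P is given directly by: P = F/A.
F = 306 N; A = 2.58×10^-5 m².
P = 1.186×10^7 Pa  (the unit combination reduces to kg/(m·s²) = Pa)
1.186×10^7 Pa × (1 psi / 6895 Pa) = 1720 psi

1720 psi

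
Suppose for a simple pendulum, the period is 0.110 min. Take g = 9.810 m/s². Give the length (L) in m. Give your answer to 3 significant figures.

10.8 m

Solving T = 2π√(L/g) for L: L = g·(T/2π)².
T = 0.110 min = 6.600 s; g = 9.810 m/s².
L = 10.82 m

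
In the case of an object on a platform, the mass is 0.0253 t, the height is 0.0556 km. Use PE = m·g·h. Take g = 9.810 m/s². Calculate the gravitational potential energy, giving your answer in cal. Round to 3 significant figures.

PE is given directly by: PE = mgh.
m = 0.0253 t = 25.30 kg; h = 0.0556 km = 55.60 m; g = 9.810 m/s².
PE = 13800 J
13800 J × (1 cal / 4.184 J) = 3298 cal

3300 cal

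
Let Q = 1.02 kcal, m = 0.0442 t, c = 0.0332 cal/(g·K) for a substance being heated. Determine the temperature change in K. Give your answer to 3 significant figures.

Solving Q = m·c·ΔT for ΔT: ΔT = Q/(m·c).
Q = 1.02 kcal = 4268 J; m = 0.0442 t = 44.20 kg; c = 0.0332 cal/(g·K) = 138.9 J/(kg·K).
ΔT = 0.6951 K

0.695 K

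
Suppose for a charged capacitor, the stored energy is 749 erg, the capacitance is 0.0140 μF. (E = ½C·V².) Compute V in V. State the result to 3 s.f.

103 V

Rearranging E = ½C·V² for V: V = √(2E/C).
E = 749 erg = 7.490×10^-5 J; C = 0.0140 μF = 1.400×10^-8 F.
V = 103.4 V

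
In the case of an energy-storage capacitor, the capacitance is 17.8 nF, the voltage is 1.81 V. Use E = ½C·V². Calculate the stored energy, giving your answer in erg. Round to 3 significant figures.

0.292 erg

E is given directly by: E = ½CV².
C = 17.8 nF = 1.780×10^-8 F; V = 1.81 V.
E = 2.916×10^-8 J
2.916×10^-8 J × (1 erg / 1.000×10^-7 J) = 0.2916 erg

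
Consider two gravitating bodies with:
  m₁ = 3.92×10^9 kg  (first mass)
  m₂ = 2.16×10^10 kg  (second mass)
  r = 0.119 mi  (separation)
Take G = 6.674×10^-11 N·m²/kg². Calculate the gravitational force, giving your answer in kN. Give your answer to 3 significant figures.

154 kN

Directly: F = Gm₁m₂/r².
m₁ = 3.92×10^9 kg; m₂ = 2.16×10^10 kg; r = 0.119 mi = 191.5 m; G = 6.674×10^-11 N·m²/kg².
F = 1.541×10^5 N
1.541×10^5 N × (1 kN / 1000 N) = 154.1 kN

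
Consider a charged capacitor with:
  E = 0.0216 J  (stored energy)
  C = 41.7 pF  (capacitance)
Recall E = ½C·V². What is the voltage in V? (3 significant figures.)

32200 V

Solving E = ½C·V² for V: V = √(2E/C).
E = 0.0216 J; C = 41.7 pF = 4.170×10^-11 F.
V = 32187 V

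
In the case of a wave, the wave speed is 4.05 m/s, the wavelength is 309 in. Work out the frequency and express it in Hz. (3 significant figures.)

0.516 Hz

Rearranging v = f·λ for f: f = v/λ.
v = 4.05 m/s; λ = 309 in = 7.849 m.
f = 0.5160 Hz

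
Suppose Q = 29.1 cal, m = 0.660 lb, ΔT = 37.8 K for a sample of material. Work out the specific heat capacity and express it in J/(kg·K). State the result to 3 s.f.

Solving Q = m·c·ΔT for c: c = Q/(m·ΔT).
Q = 29.1 cal = 121.8 J; m = 0.660 lb = 0.2994 kg; ΔT = 37.8 K.
c = 10.76 J/(kg·K)

10.8 J/(kg·K)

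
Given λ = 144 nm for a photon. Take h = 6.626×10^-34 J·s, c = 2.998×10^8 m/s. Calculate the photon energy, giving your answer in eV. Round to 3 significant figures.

8.61 eV

E is given directly by: E = hc/λ.
λ = 144 nm = 1.440×10^-7 m; h = 6.626×10^-34 J·s; c = 2.998×10^8 m/s.
E = 1.379×10^-18 J
1.379×10^-18 J × (1 eV / 1.602×10^-19 J) = 8.610 eV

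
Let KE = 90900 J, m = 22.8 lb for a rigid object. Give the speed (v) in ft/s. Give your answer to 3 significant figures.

Rearranging KE = ½mv² for v: v = √(2·KE/m).
KE = 90900 J; m = 22.8 lb = 10.34 kg.
v = 132.6 m/s
132.6 m/s × (1 ft/s / 0.3048 m/s) = 435.0 ft/s

435 ft/s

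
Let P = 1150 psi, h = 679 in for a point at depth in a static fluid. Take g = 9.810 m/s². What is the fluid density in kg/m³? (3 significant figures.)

Rearranging P = ρ·g·h for ρ: ρ = P/(g·h).
P = 1150 psi = 7.929×10^6 Pa; h = 679 in = 17.25 m; g = 9.810 m/s².
ρ = 46865 kg/m³

46900 kg/m³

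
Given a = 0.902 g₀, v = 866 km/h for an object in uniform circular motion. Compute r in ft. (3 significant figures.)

21500 ft

Solving a = v²/r for r: r = v²/a.
a = 0.902 g₀ = 8.846 m/s²; v = 866 km/h = 240.6 m/s.
r = 6542 m
6542 m × (1 ft / 0.3048 m) = 21463 ft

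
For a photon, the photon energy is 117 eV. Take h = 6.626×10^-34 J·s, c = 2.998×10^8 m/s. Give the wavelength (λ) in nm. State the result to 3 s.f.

10.6 nm

Rearranging: λ = hc/E.
E = 117 eV = 1.875×10^-17 J; h = 6.626×10^-34 J·s; c = 2.998×10^8 m/s.
λ = 1.060×10^-8 m
1.060×10^-8 m × (1 nm / 1.000×10^-9 m) = 10.60 nm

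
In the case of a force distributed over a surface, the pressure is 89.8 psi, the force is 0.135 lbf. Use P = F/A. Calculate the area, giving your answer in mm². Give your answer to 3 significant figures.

Rearranging: A = F/P.
P = 89.8 psi = 6.191×10^5 Pa; F = 0.135 lbf = 0.6005 N.
A = 9.699×10^-7 m²
9.699×10^-7 m² × (1 mm² / 1.000×10^-6 m²) = 0.9699 mm²

0.970 mm²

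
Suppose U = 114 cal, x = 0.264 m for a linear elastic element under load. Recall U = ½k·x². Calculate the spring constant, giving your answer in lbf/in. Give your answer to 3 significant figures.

Rearranging: k = 2U/x².
U = 114 cal = 477.0 J; x = 0.264 m.
k = 13687 N/m
13687 N/m × (1 lbf/in / 175.1 N/m) = 78.16 lbf/in

78.2 lbf/in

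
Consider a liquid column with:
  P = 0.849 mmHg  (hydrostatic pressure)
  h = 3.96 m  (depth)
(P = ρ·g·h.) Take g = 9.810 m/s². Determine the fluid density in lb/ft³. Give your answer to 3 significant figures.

0.182 lb/ft³

Solving P = ρ·g·h for ρ: ρ = P/(g·h).
P = 0.849 mmHg = 113.2 Pa; h = 3.96 m; g = 9.810 m/s².
ρ = 2.914 kg/m³
2.914 kg/m³ × (1 lb/ft³ / 16.02 kg/m³) = 0.1819 lb/ft³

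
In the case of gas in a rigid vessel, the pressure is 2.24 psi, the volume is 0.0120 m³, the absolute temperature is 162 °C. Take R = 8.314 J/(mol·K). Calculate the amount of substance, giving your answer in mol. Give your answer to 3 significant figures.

From the ideal-gas law: n = PV/(RT).
P = 2.24 psi = 15444 Pa; V = 0.0120 m³; T = 162 °C = 435.1 K; R = 8.314 J/(mol·K).
n = 0.05123 mol

0.0512 mol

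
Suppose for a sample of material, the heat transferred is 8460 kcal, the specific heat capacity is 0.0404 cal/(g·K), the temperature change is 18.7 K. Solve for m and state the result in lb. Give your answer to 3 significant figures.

Rearranging Q = m·c·ΔT for m: m = Q/(c·ΔT).
Q = 8460 kcal = 3.540×10^7 J; c = 0.0404 cal/(g·K) = 169.0 J/(kg·K); ΔT = 18.7 K.
m = 11198 kg
11198 kg × (1 lb / 0.4536 kg) = 24688 lb

24700 lb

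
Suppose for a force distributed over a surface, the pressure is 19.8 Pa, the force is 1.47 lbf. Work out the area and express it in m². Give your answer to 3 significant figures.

0.330 m²

Rearranging P = F/A for A: A = F/P.
P = 19.8 Pa; F = 1.47 lbf = 6.539 N.
A = 0.3302 m²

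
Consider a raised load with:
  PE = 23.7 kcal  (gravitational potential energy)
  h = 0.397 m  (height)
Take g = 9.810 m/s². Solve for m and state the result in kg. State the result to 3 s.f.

25500 kg

Rearranging PE = m·g·h for m: m = PE/(g·h).
PE = 23.7 kcal = 99161 J; h = 0.397 m; g = 9.810 m/s².
m = 25461 kg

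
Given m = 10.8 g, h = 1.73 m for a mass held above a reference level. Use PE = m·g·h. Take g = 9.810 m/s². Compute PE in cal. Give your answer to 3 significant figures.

0.0438 cal

Directly: PE = mgh.
m = 10.8 g = 0.01080 kg; h = 1.73 m; g = 9.810 m/s².
PE = 0.1833 J  (the unit combination reduces to kg·m²/s² = J)
0.1833 J × (1 cal / 4.184 J) = 0.04381 cal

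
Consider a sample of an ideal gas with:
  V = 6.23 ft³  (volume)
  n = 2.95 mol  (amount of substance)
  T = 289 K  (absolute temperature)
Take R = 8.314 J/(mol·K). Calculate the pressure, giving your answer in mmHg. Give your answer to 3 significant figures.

301 mmHg

From the ideal-gas law: P = nRT/V.
V = 6.23 ft³ = 0.1764 m³; n = 2.95 mol; T = 289 K; R = 8.314 J/(mol·K).
P = 40179 Pa  (the unit combination reduces to kg/(m·s²) = Pa)
40179 Pa × (1 mmHg / 133.3 Pa) = 301.4 mmHg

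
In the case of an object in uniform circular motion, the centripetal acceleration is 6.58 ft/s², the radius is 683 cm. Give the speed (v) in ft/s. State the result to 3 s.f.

Rearranging: v = √(a·r).
a = 6.58 ft/s² = 2.006 m/s²; r = 683 cm = 6.830 m.
v = 3.701 m/s
3.701 m/s × (1 ft/s / 0.3048 m/s) = 12.14 ft/s

12.1 ft/s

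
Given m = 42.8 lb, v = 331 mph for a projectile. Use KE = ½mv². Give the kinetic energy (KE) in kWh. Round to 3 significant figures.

Directly: KE = ½mv².
m = 42.8 lb = 19.41 kg; v = 331 mph = 148.0 m/s.
KE = 2.125×10^5 J
2.125×10^5 J × (1 kWh / 3.600×10^6 J) = 0.05904 kWh

0.0590 kWh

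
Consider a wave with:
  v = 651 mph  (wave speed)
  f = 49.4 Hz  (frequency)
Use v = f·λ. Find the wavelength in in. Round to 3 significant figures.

Rearranging: λ = v/f.
v = 651 mph = 291.0 m/s; f = 49.4 Hz.
λ = 5.891 m
5.891 m × (1 in / 0.02540 m) = 231.9 in

232 in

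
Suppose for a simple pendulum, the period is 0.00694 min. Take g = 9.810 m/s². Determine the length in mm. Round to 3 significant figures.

43.1 mm

Rearranging: L = g·(T/2π)².
T = 0.00694 min = 0.4164 s; g = 9.810 m/s².
L = 0.04309 m
0.04309 m × (1 mm / 0.001000 m) = 43.09 mm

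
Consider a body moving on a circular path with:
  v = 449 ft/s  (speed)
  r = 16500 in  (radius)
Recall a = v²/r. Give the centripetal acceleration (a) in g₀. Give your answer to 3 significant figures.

Directly: a = v²/r.
v = 449 ft/s = 136.9 m/s; r = 16500 in = 419.1 m.
a = 44.69 m/s²
44.69 m/s² × (1 g₀ / 9.807 m/s²) = 4.557 g₀

4.56 g₀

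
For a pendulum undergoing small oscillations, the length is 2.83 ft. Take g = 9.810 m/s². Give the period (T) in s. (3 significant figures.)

1.86 s

T is given directly by: T = 2π√(L/g).
L = 2.83 ft = 0.8626 m; g = 9.810 m/s².
T = 1.863 s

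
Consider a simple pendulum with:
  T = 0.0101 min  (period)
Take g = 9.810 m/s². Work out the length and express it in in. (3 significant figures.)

Rearranging T = 2π√(L/g) for L: L = g·(T/2π)².
T = 0.0101 min = 0.6060 s; g = 9.810 m/s².
L = 0.09125 m
0.09125 m × (1 in / 0.02540 m) = 3.593 in

3.59 in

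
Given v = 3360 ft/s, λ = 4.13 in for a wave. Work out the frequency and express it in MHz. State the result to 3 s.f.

Solving v = f·λ for f: f = v/λ.
v = 3360 ft/s = 1024 m/s; λ = 4.13 in = 0.1049 m.
f = 9763 Hz
9763 Hz × (1 MHz / 1.000×10^6 Hz) = 0.009763 MHz

0.00976 MHz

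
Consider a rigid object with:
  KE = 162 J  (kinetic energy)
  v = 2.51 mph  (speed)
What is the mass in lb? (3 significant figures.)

567 lb

Solving KE = ½mv² for m: m = 2·KE/v².
KE = 162 J; v = 2.51 mph = 1.122 m/s.
m = 257.3 kg
257.3 kg × (1 lb / 0.4536 kg) = 567.3 lb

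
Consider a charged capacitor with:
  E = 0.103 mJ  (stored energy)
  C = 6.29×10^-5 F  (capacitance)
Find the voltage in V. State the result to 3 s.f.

Solving E = ½C·V² for V: V = √(2E/C).
E = 0.103 mJ = 1.030×10^-4 J; C = 6.29×10^-5 F.
V = 1.810 V  (the unit combination reduces to kg·m²/(A·s³) = V)

1.81 V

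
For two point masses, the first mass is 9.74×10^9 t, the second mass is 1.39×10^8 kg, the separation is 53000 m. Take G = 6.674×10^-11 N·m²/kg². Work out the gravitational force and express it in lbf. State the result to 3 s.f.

7.23 lbf

From Newton's law of gravitation: F = Gm₁m₂/r².
m₁ = 9.74×10^9 t = 9.740×10^12 kg; m₂ = 1.39×10^8 kg; r = 53000 m; G = 6.674×10^-11 N·m²/kg².
F = 32.17 N  (the unit combination reduces to kg·m/s² = N)
32.17 N × (1 lbf / 4.448 N) = 7.231 lbf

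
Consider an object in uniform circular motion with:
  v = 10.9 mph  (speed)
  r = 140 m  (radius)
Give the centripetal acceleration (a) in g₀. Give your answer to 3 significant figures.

Directly: a = v²/r.
v = 10.9 mph = 4.873 m/s; r = 140 m.
a = 0.1696 m/s²
0.1696 m/s² × (1 g₀ / 9.807 m/s²) = 0.01729 g₀

0.0173 g₀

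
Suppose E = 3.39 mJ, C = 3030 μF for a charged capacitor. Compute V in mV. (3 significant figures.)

Rearranging: V = √(2E/C).
E = 3.39 mJ = 0.003390 J; C = 3030 μF = 0.003030 F.
V = 1.496 V  (the unit combination reduces to kg·m²/(A·s³) = V)
1.496 V × (1 mV / 0.001000 V) = 1496 mV

1500 mV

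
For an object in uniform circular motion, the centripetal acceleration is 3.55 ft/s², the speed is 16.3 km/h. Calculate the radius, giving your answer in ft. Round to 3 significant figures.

Rearranging: r = v²/a.
a = 3.55 ft/s² = 1.082 m/s²; v = 16.3 km/h = 4.528 m/s.
r = 18.95 m
18.95 m × (1 ft / 0.3048 m) = 62.16 ft

62.2 ft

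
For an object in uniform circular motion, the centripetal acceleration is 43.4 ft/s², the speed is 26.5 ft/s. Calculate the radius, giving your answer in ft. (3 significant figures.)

Solving a = v²/r for r: r = v²/a.
a = 43.4 ft/s² = 13.23 m/s²; v = 26.5 ft/s = 8.077 m/s.
r = 4.932 m
4.932 m × (1 ft / 0.3048 m) = 16.18 ft

16.2 ft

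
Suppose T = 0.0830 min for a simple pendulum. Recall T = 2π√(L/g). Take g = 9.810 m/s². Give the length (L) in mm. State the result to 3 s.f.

6160 mm

Solving T = 2π√(L/g) for L: L = g·(T/2π)².
T = 0.0830 min = 4.980 s; g = 9.810 m/s².
L = 6.163 m
6.163 m × (1 mm / 0.001000 m) = 6163 mm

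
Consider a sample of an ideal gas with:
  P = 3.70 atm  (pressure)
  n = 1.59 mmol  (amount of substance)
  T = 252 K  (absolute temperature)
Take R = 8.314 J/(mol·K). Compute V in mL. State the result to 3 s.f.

From the ideal-gas law: V = nRT/P.
P = 3.70 atm = 3.749×10^5 Pa; n = 1.59 mmol = 0.001590 mol; T = 252 K; R = 8.314 J/(mol·K).
V = 8.886×10^-6 m³
8.886×10^-6 m³ × (1 mL / 1.000×10^-6 m³) = 8.886 mL

8.89 mL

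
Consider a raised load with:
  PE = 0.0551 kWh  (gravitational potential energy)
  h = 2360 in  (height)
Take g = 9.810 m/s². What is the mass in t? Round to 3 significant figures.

0.337 t

Solving PE = m·g·h for m: m = PE/(g·h).
PE = 0.0551 kWh = 1.984×10^5 J; h = 2360 in = 59.94 m; g = 9.810 m/s².
m = 337.3 kg
337.3 kg × (1 t / 1000 kg) = 0.3373 t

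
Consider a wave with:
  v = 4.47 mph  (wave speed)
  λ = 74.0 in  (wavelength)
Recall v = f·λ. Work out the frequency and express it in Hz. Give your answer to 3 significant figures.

Rearranging: f = v/λ.
v = 4.47 mph = 1.998 m/s; λ = 74.0 in = 1.880 m.
f = 1.063 Hz

1.06 Hz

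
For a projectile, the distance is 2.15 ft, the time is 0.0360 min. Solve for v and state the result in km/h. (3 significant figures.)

Directly: v = d/t.
d = 2.15 ft = 0.6553 m; t = 0.0360 min = 2.160 s.
v = 0.3034 m/s
0.3034 m/s × (1 km/h / 0.2778 m/s) = 1.092 km/h

1.09 km/h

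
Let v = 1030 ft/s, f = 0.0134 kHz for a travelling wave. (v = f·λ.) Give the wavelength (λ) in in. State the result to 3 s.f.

Solving v = f·λ for λ: λ = v/f.
v = 1030 ft/s = 313.9 m/s; f = 0.0134 kHz = 13.40 Hz.
λ = 23.43 m
23.43 m × (1 in / 0.02540 m) = 922.4 in

922 in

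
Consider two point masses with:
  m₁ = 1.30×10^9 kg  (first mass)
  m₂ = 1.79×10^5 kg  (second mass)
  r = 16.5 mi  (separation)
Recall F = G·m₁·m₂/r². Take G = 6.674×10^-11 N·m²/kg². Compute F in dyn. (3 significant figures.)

From Newton's law of gravitation: F = Gm₁m₂/r².
m₁ = 1.30×10^9 kg; m₂ = 1.79×10^5 kg; r = 16.5 mi = 26554 m; G = 6.674×10^-11 N·m²/kg².
F = 2.203×10^-5 N  (the unit combination reduces to kg·m/s² = N)
2.203×10^-5 N × (1 dyn / 1.000×10^-5 N) = 2.203 dyn

2.20 dyn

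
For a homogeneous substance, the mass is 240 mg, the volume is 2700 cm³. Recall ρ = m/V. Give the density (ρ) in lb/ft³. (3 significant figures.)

ρ is given directly by: ρ = m/V.
m = 240 mg = 2.400×10^-4 kg; V = 2700 cm³ = 0.002700 m³.
ρ = 0.08889 kg/m³
0.08889 kg/m³ × (1 lb/ft³ / 16.02 kg/m³) = 0.005549 lb/ft³

0.00555 lb/ft³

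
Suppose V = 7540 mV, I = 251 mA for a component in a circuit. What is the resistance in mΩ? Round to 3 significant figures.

Rearranging V = I·R for R: R = V/I.
V = 7540 mV = 7.540 V; I = 251 mA = 0.2510 A.
R = 30.04 Ω
30.04 Ω × (1 mΩ / 0.001000 Ω) = 30040 mΩ

30000 mΩ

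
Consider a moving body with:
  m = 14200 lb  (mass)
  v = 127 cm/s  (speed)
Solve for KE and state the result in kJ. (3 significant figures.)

Directly: KE = ½mv².
m = 14200 lb = 6441 kg; v = 127 cm/s = 1.270 m/s.
KE = 5194 J  (the unit combination reduces to kg·m²/s² = J)
5194 J × (1 kJ / 1000 J) = 5.194 kJ

5.19 kJ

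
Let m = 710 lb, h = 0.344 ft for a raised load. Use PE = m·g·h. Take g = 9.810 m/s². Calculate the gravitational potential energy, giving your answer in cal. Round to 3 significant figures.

79.2 cal

Directly: PE = mgh.
m = 710 lb = 322.1 kg; h = 0.344 ft = 0.1049 m; g = 9.810 m/s².
PE = 331.3 J  (the unit combination reduces to kg·m²/s² = J)
331.3 J × (1 cal / 4.184 J) = 79.17 cal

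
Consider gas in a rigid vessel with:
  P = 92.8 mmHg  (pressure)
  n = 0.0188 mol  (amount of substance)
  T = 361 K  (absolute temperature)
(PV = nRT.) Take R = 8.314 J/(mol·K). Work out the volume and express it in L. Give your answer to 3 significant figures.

4.56 L

From the ideal-gas law: V = nRT/P.
P = 92.8 mmHg = 12372 Pa; n = 0.0188 mol; T = 361 K; R = 8.314 J/(mol·K).
V = 0.004561 m³
0.004561 m³ × (1 L / 0.001000 m³) = 4.561 L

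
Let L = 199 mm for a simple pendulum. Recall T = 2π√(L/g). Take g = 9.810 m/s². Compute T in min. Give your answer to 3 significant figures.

0.0149 min

T is given directly by: T = 2π√(L/g).
L = 199 mm = 0.1990 m; g = 9.810 m/s².
T = 0.8949 s
0.8949 s × (1 min / 60.00 s) = 0.01491 min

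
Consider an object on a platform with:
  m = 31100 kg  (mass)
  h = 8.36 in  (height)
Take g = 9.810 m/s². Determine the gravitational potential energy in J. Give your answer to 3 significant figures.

64800 J

PE is given directly by: PE = mgh.
m = 31100 kg; h = 8.36 in = 0.2123 m; g = 9.810 m/s².
PE = 64784 J  (the unit combination reduces to kg·m²/s² = J)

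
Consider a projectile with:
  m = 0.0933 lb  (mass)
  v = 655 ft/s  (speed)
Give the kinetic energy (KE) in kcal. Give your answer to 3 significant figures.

KE is given directly by: KE = ½mv².
m = 0.0933 lb = 0.04232 kg; v = 655 ft/s = 199.6 m/s.
KE = 843.4 J
843.4 J × (1 kcal / 4184 J) = 0.2016 kcal

0.202 kcal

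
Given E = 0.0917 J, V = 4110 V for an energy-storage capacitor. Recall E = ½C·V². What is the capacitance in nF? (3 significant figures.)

10.9 nF

Rearranging E = ½C·V² for C: C = 2E/V².
E = 0.0917 J; V = 4110 V.
C = 1.086×10^-8 F
1.086×10^-8 F × (1 nF / 1.000×10^-9 F) = 10.86 nF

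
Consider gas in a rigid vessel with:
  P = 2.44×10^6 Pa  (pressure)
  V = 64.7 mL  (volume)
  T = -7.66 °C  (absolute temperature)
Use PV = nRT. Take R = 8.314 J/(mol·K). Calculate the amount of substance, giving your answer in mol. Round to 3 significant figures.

0.0715 mol

Solving PV = nRT for n: n = PV/(RT).
P = 2.44×10^6 Pa; V = 64.7 mL = 6.470×10^-5 m³; T = -7.66 °C = 265.5 K; R = 8.314 J/(mol·K).
n = 0.07152 mol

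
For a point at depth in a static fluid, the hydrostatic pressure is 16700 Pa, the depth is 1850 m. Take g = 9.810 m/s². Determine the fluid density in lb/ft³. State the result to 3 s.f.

0.0574 lb/ft³

Rearranging: ρ = P/(g·h).
P = 16700 Pa; h = 1850 m; g = 9.810 m/s².
ρ = 0.9202 kg/m³
0.9202 kg/m³ × (1 lb/ft³ / 16.02 kg/m³) = 0.05745 lb/ft³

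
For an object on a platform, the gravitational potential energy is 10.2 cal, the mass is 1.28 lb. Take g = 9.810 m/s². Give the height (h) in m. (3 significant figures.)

7.49 m

Rearranging PE = m·g·h for h: h = PE/(m·g).
PE = 10.2 cal = 42.68 J; m = 1.28 lb = 0.5806 kg; g = 9.810 m/s².
h = 7.493 m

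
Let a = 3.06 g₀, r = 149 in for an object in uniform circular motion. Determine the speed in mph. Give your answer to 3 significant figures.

23.8 mph

Solving a = v²/r for v: v = √(a·r).
a = 3.06 g₀ = 30.01 m/s²; r = 149 in = 3.785 m.
v = 10.66 m/s
10.66 m/s × (1 mph / 0.4470 m/s) = 23.84 mph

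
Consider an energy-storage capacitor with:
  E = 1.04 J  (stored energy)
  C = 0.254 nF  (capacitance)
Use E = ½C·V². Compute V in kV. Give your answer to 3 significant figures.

90.5 kV

Rearranging: V = √(2E/C).
E = 1.04 J; C = 0.254 nF = 2.540×10^-10 F.
V = 90493 V
90493 V × (1 kV / 1000 V) = 90.49 kV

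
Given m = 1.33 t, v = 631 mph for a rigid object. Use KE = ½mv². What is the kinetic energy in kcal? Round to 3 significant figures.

12600 kcal

KE is given directly by: KE = ½mv².
m = 1.33 t = 1330 kg; v = 631 mph = 282.1 m/s.
KE = 5.291×10^7 J  (the unit combination reduces to kg·m²/s² = J)
5.291×10^7 J × (1 kcal / 4184 J) = 12647 kcal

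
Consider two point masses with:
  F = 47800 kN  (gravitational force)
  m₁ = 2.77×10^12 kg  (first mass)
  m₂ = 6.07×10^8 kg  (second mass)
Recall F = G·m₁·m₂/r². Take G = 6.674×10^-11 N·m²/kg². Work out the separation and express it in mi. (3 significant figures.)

0.0301 mi

From Newton's law of gravitation: r = √(G·m₁m₂/F).
F = 47800 kN = 4.780×10^7 N; m₁ = 2.77×10^12 kg; m₂ = 6.07×10^8 kg; G = 6.674×10^-11 N·m²/kg².
r = 48.45 m
48.45 m × (1 mi / 1609 m) = 0.03011 mi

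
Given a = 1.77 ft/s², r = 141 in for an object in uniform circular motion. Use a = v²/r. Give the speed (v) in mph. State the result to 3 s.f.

Rearranging a = v²/r for v: v = √(a·r).
a = 1.77 ft/s² = 0.5395 m/s²; r = 141 in = 3.581 m.
v = 1.390 m/s
1.390 m/s × (1 mph / 0.4470 m/s) = 3.109 mph

3.11 mph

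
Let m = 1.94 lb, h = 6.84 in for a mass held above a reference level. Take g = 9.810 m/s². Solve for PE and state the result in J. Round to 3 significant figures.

1.50 J

PE is given directly by: PE = mgh.
m = 1.94 lb = 0.8800 kg; h = 6.84 in = 0.1737 m; g = 9.810 m/s².
PE = 1.500 J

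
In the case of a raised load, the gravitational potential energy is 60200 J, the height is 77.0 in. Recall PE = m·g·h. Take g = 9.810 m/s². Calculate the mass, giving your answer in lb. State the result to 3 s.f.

6920 lb

Rearranging: m = PE/(g·h).
PE = 60200 J; h = 77.0 in = 1.956 m; g = 9.810 m/s².
m = 3138 kg
3138 kg × (1 lb / 0.4536 kg) = 6917 lb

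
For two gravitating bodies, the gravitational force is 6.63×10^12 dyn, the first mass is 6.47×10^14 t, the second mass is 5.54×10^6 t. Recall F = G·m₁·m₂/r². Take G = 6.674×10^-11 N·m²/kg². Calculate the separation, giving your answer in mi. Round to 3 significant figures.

37.3 mi

Solving F = G·m₁·m₂/r² for r: r = √(G·m₁m₂/F).
F = 6.63×10^12 dyn = 6.630×10^7 N; m₁ = 6.47×10^14 t = 6.470×10^17 kg; m₂ = 5.54×10^6 t = 5.540×10^9 kg; G = 6.674×10^-11 N·m²/kg².
r = 60068 m
60068 m × (1 mi / 1609 m) = 37.32 mi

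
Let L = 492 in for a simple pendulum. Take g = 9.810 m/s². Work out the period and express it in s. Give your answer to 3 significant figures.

7.09 s

T is given directly by: T = 2π√(L/g).
L = 492 in = 12.50 m; g = 9.810 m/s².
T = 7.092 s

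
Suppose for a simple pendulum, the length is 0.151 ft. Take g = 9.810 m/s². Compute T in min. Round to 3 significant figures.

T is given directly by: T = 2π√(L/g).
L = 0.151 ft = 0.04602 m; g = 9.810 m/s².
T = 0.4304 s
0.4304 s × (1 min / 60.00 s) = 0.007173 min

0.00717 min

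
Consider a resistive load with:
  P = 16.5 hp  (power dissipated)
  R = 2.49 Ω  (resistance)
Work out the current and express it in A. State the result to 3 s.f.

70.3 A

Rearranging P = I²R for I: I = √(P/R).
P = 16.5 hp = 12304 W; R = 2.49 Ω.
I = 70.29 A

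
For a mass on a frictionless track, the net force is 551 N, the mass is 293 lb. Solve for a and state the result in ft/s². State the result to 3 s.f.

Rearranging F = m·a for a: a = F/m.
F = 551 N; m = 293 lb = 132.9 kg.
a = 4.146 m/s²
4.146 m/s² × (1 ft/s² / 0.3048 m/s²) = 13.60 ft/s²

13.6 ft/s²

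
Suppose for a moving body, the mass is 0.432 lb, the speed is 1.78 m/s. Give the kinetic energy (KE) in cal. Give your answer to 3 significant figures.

Directly: KE = ½mv².
m = 0.432 lb = 0.1960 kg; v = 1.78 m/s.
KE = 0.3104 J
0.3104 J × (1 cal / 4.184 J) = 0.07419 cal

0.0742 cal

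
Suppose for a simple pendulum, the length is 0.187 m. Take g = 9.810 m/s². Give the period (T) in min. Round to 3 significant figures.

0.0145 min

T is given directly by: T = 2π√(L/g).
L = 0.187 m; g = 9.810 m/s².
T = 0.8675 s
0.8675 s × (1 min / 60.00 s) = 0.01446 min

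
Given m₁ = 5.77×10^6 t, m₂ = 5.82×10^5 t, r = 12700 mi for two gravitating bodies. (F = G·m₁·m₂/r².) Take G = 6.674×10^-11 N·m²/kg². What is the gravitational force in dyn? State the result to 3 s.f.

From Newton's law of gravitation: F = Gm₁m₂/r².
m₁ = 5.77×10^6 t = 5.770×10^9 kg; m₂ = 5.82×10^5 t = 5.820×10^8 kg; r = 12700 mi = 2.044×10^7 m; G = 6.674×10^-11 N·m²/kg².
F = 5.365×10^-7 N
5.365×10^-7 N × (1 dyn / 1.000×10^-5 N) = 0.05365 dyn

0.0537 dyn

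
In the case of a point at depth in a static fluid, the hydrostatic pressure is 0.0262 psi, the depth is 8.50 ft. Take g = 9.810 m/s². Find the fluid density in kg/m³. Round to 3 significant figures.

Rearranging P = ρ·g·h for ρ: ρ = P/(g·h).
P = 0.0262 psi = 180.6 Pa; h = 8.50 ft = 2.591 m; g = 9.810 m/s².
ρ = 7.108 kg/m³

7.11 kg/m³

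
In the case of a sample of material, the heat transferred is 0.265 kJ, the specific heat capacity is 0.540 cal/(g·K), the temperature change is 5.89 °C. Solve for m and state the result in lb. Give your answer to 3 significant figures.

Solving Q = m·c·ΔT for m: m = Q/(c·ΔT).
Q = 0.265 kJ = 265.0 J; c = 0.540 cal/(g·K) = 2259 J/(kg·K); ΔT = 5.89 °C = 5.890 K.
m = 0.01991 kg
0.01991 kg × (1 lb / 0.4536 kg) = 0.04390 lb

0.0439 lb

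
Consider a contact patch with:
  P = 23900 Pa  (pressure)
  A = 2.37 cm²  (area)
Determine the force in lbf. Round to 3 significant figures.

Rearranging: F = P·A.
P = 23900 Pa; A = 2.37 cm² = 2.370×10^-4 m².
F = 5.664 N  (the unit combination reduces to kg·m/s² = N)
5.664 N × (1 lbf / 4.448 N) = 1.273 lbf

1.27 lbf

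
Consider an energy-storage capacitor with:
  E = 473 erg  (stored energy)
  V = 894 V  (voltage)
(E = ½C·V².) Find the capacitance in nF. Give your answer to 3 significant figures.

Rearranging E = ½C·V² for C: C = 2E/V².
E = 473 erg = 4.730×10^-5 J; V = 894 V.
C = 1.184×10^-10 F
1.184×10^-10 F × (1 nF / 1.000×10^-9 F) = 0.1184 nF

0.118 nF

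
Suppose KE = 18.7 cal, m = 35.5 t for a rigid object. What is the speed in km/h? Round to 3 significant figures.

0.239 km/h

Solving KE = ½mv² for v: v = √(2·KE/m).
KE = 18.7 cal = 78.24 J; m = 35.5 t = 35500 kg.
v = 0.06639 m/s
0.06639 m/s × (1 km/h / 0.2778 m/s) = 0.2390 km/h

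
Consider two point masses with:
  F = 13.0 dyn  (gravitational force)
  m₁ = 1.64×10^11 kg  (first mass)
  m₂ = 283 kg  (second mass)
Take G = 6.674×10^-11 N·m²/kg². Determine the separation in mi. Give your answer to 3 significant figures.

3.03 mi

From Newton's law of gravitation: r = √(G·m₁m₂/F).
F = 13.0 dyn = 1.300×10^-4 N; m₁ = 1.64×10^11 kg; m₂ = 283 kg; G = 6.674×10^-11 N·m²/kg².
r = 4881 m
4881 m × (1 mi / 1609 m) = 3.033 mi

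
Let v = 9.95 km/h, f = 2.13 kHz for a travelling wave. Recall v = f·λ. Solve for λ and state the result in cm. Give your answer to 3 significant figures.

Rearranging v = f·λ for λ: λ = v/f.
v = 9.95 km/h = 2.764 m/s; f = 2.13 kHz = 2130 Hz.
λ = 0.001298 m
0.001298 m × (1 cm / 0.01000 m) = 0.1298 cm

0.130 cm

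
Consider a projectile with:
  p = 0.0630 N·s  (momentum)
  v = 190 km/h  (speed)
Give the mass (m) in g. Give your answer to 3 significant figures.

Solving p = m·v for m: m = p/v.
p = 0.0630 N·s = 0.06300 kg·m/s; v = 190 km/h = 52.78 m/s.
m = 0.001194 kg
0.001194 kg × (1 g / 0.001000 kg) = 1.194 g

1.19 g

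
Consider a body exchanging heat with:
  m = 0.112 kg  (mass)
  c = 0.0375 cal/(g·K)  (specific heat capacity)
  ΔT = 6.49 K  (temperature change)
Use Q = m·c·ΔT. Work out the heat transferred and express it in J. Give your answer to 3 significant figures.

Directly: Q = mcΔT.
m = 0.112 kg; c = 0.0375 cal/(g·K) = 156.9 J/(kg·K); ΔT = 6.49 K.
Q = 114.0 J

114 J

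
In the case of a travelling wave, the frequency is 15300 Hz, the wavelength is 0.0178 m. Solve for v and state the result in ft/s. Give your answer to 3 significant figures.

v is given directly by: v = fλ.
f = 15300 Hz; λ = 0.0178 m.
v = 272.3 m/s
272.3 m/s × (1 ft/s / 0.3048 m/s) = 893.5 ft/s

894 ft/s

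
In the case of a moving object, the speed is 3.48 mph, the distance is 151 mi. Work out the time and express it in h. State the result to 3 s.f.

43.4 h

Rearranging v = d/t for t: t = d/v.
v = 3.48 mph = 1.556 m/s; d = 151 mi = 2.430×10^5 m.
t = 1.562×10^5 s
1.562×10^5 s × (1 h / 3600 s) = 43.39 h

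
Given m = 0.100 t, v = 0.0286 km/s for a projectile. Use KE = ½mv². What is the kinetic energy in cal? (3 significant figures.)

KE is given directly by: KE = ½mv².
m = 0.100 t = 100.0 kg; v = 0.0286 km/s = 28.60 m/s.
KE = 40898 J  (the unit combination reduces to kg·m²/s² = J)
40898 J × (1 cal / 4.184 J) = 9775 cal

9770 cal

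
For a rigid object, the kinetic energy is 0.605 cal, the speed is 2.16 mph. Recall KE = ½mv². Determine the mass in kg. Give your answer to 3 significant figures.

Rearranging: m = 2·KE/v².
KE = 0.605 cal = 2.531 J; v = 2.16 mph = 0.9656 m/s.
m = 5.430 kg

5.43 kg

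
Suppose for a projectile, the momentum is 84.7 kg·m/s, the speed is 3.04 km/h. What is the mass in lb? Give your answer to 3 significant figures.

221 lb

Rearranging p = m·v for m: m = p/v.
p = 84.7 kg·m/s; v = 3.04 km/h = 0.8444 m/s.
m = 100.3 kg
100.3 kg × (1 lb / 0.4536 kg) = 221.1 lb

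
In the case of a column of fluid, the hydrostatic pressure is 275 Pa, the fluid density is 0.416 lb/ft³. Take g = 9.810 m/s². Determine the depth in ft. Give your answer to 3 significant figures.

Rearranging P = ρ·g·h for h: h = P/(ρ·g).
P = 275 Pa; ρ = 0.416 lb/ft³ = 6.664 kg/m³; g = 9.810 m/s².
h = 4.207 m
4.207 m × (1 ft / 0.3048 m) = 13.80 ft

13.8 ft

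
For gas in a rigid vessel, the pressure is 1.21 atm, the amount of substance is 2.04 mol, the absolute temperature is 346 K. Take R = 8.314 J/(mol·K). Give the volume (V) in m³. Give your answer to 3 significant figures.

0.0479 m³

From the ideal-gas law: V = nRT/P.
P = 1.21 atm = 1.226×10^5 Pa; n = 2.04 mol; T = 346 K; R = 8.314 J/(mol·K).
V = 0.04786 m³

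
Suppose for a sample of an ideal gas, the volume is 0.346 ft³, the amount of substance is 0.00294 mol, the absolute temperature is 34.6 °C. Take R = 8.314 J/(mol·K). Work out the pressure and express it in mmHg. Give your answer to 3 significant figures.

From the ideal-gas law: P = nRT/V.
V = 0.346 ft³ = 0.009798 m³; n = 0.00294 mol; T = 34.6 °C = 307.8 K; R = 8.314 J/(mol·K).
P = 767.8 Pa
767.8 Pa × (1 mmHg / 133.3 Pa) = 5.759 mmHg

5.76 mmHg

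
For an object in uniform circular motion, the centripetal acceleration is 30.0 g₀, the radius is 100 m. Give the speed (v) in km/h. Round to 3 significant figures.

Rearranging: v = √(a·r).
a = 30.0 g₀ = 294.2 m/s²; r = 100 m.
v = 171.5 m/s
171.5 m/s × (1 km/h / 0.2778 m/s) = 617.5 km/h

617 km/h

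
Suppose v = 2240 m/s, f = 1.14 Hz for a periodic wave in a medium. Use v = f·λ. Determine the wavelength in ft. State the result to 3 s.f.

6450 ft

Rearranging v = f·λ for λ: λ = v/f.
v = 2240 m/s; f = 1.14 Hz.
λ = 1965 m
1965 m × (1 ft / 0.3048 m) = 6447 ft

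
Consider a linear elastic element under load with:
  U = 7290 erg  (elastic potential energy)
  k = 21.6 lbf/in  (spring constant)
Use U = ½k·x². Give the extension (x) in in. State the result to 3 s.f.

Rearranging U = ½k·x² for x: x = √(2U/k).
U = 7290 erg = 7.290×10^-4 J; k = 21.6 lbf/in = 3783 N/m.
x = 6.208×10^-4 m
6.208×10^-4 m × (1 in / 0.02540 m) = 0.02444 in

0.0244 in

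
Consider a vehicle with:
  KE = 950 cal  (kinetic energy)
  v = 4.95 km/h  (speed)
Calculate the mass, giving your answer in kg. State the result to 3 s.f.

Rearranging: m = 2·KE/v².
KE = 950 cal = 3975 J; v = 4.95 km/h = 1.375 m/s.
m = 4205 kg

4200 kg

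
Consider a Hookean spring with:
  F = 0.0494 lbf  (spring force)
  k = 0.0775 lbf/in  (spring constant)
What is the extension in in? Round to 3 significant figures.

From Hooke's law: x = F/k.
F = 0.0494 lbf = 0.2197 N; k = 0.0775 lbf/in = 13.57 N/m.
x = 0.01619 m
0.01619 m × (1 in / 0.02540 m) = 0.6374 in

0.637 in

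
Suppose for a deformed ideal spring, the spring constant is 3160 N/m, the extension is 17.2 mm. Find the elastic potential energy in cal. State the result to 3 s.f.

Directly: U = ½kx².
k = 3160 N/m; x = 17.2 mm = 0.01720 m.
U = 0.4674 J
0.4674 J × (1 cal / 4.184 J) = 0.1117 cal

0.112 cal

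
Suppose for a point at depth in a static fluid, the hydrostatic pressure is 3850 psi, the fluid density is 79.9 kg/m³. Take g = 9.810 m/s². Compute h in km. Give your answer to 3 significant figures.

33.9 km

Rearranging: h = P/(ρ·g).
P = 3850 psi = 2.654×10^7 Pa; ρ = 79.9 kg/m³; g = 9.810 m/s².
h = 33866 m
33866 m × (1 km / 1000 m) = 33.87 km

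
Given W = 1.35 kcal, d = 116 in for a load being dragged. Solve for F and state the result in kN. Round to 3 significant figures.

Solving W = F·d for F: F = W/d.
W = 1.35 kcal = 5648 J; d = 116 in = 2.946 m.
F = 1917 N
1917 N × (1 kN / 1000 N) = 1.917 kN

1.92 kN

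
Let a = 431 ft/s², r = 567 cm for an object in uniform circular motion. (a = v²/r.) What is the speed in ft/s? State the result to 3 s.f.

89.5 ft/s

Rearranging a = v²/r for v: v = √(a·r).
a = 431 ft/s² = 131.4 m/s²; r = 567 cm = 5.670 m.
v = 27.29 m/s
27.29 m/s × (1 ft/s / 0.3048 m/s) = 89.54 ft/s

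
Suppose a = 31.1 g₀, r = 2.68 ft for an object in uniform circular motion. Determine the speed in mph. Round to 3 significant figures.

35.3 mph

Rearranging: v = √(a·r).
a = 31.1 g₀ = 305.0 m/s²; r = 2.68 ft = 0.8169 m.
v = 15.78 m/s
15.78 m/s × (1 mph / 0.4470 m/s) = 35.31 mph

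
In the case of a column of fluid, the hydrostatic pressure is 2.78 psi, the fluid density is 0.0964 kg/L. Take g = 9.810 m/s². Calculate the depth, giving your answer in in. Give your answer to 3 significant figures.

Rearranging P = ρ·g·h for h: h = P/(ρ·g).
P = 2.78 psi = 19167 Pa; ρ = 0.0964 kg/L = 96.40 kg/m³; g = 9.810 m/s².
h = 20.27 m
20.27 m × (1 in / 0.02540 m) = 798.0 in

798 in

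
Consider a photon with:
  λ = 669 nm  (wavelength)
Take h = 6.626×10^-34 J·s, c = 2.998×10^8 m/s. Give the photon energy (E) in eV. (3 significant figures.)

1.85 eV

E is given directly by: E = hc/λ.
λ = 669 nm = 6.690×10^-7 m; h = 6.626×10^-34 J·s; c = 2.998×10^8 m/s.
E = 2.969×10^-19 J
2.969×10^-19 J × (1 eV / 1.602×10^-19 J) = 1.853 eV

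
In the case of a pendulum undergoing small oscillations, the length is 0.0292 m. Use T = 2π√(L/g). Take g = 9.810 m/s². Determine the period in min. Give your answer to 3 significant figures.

T is given directly by: T = 2π√(L/g).
L = 0.0292 m; g = 9.810 m/s².
T = 0.3428 s
0.3428 s × (1 min / 60.00 s) = 0.005713 min

0.00571 min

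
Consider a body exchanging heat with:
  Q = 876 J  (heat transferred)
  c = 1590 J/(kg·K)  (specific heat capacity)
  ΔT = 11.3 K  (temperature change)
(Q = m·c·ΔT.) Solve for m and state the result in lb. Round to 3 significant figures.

Rearranging Q = m·c·ΔT for m: m = Q/(c·ΔT).
Q = 876 J; c = 1590 J/(kg·K); ΔT = 11.3 K.
m = 0.04876 kg
0.04876 kg × (1 lb / 0.4536 kg) = 0.1075 lb

0.107 lb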